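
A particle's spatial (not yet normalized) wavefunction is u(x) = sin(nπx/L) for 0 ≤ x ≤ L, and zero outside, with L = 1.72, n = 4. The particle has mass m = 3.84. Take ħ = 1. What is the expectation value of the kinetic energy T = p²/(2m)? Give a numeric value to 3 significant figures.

T = −(ħ²/2m) d²/dx², so ⟨T⟩ = −(ħ²/2m) ∫ u*·u'' dx / ∫|u|² dx; with m = 3.84.
d/dx sin(nπx/L) = (nπ/L)·cos(nπx/L) and d²/dx² sin(nπx/L) = −(nπ/L)²·sin(nπx/L); on 0 ≤ x ≤ L, ∫sin²(nπx/L) dx = L/2 and ∫sin(nπx/L)·cos(nπx/L) dx = 0.
State is unnormalized: ∫|u|² dx = 0.86000, and ∫u*·(−ħ²/2m · u'') dx = 5.9772, so ⟨T⟩ = 5.9772 / 0.86000.
⟨T⟩ = 6.9503.

6.95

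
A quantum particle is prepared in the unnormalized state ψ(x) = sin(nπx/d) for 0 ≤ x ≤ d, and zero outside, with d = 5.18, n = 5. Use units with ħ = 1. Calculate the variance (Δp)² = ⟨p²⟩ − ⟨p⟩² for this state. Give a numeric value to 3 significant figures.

Compute ⟨p⟩ and ⟨p²⟩ separately; (Δp)² = ⟨p²⟩ − ⟨p⟩².
d/dx sin(nπx/d) = (nπ/d)·cos(nπx/d) and d²/dx² sin(nπx/d) = −(nπ/d)²·sin(nπx/d); on 0 ≤ x ≤ d, ∫sin²(nπx/d) dx = d/2 and ∫sin(nπx/d)·cos(nπx/d) dx = 0.
Normalization: ∫|ψ|² dx = 2.5900.
⟨p⟩ = 0.0000 and ⟨p²⟩ = 9.1956.
(Δp)² = 9.1956 − (0.0000)² = 9.1956.

9.20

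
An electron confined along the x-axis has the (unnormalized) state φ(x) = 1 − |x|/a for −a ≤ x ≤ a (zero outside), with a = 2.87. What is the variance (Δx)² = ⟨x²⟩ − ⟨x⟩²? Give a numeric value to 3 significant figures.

0.824

Compute ⟨x⟩ and ⟨x²⟩ separately, then (Δx)² = ⟨x²⟩ − ⟨x⟩².
φ is even, so ∫ over [−a, a] = 2∫₀ᵃ with φ = 1 − x/a there: ∫₀ᵃ (1 − x/a)² dx = a/3, ∫₀ᵃ x²(1 − x/a)² dx = a³/30, ∫₀ᵃ x⁴(1 − x/a)² dx = a⁵/105.
Normalization: ∫|φ|² dx = 1.9133.
⟨x⟩ = 0.0000 and ⟨x²⟩ = 0.82369.
(Δx)² = 0.82369 − (0.0000)² = 0.82369.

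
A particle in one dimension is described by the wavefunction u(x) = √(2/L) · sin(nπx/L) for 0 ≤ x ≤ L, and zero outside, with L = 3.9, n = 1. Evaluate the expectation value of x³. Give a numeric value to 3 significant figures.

⟨x³⟩ = ∫ x³·|u|² dx (integrals over the domain).
With sin²θ = (1 − cos2θ)/2 on 0 ≤ x ≤ L: ∫sin²(nπx/L) dx = L/2, ∫x·sin²(nπx/L) dx = L²/4, ∫x²·sin²(nπx/L) dx = L³·(1/6 − 1/(4n²π²)); higher powers xᵏ the same way, integrating xᵏ·cos(2nπx/L) by parts.
⟨x³⟩ = 10.322.

10.3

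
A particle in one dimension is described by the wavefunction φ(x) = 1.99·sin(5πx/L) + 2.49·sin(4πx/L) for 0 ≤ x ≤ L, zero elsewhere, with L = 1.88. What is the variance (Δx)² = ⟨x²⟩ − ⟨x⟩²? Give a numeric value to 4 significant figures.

Compute ⟨x⟩ and ⟨x²⟩ separately, then (Δx)² = ⟨x²⟩ − ⟨x⟩².
On 0 ≤ x ≤ L (j ≠ l): ∫sin²(jπx/L) dx = L/2, ∫sin(jπx/L)·sin(lπx/L) dx = 0; diagonal moments ∫x·sin²(jπx/L) dx = L²/4, ∫x²·sin²(jπx/L) dx = L³·(1/6 − 1/(4j²π²)); cross terms ∫x·sin(jπx/L)·sin(lπx/L) dx = 0 for j + l even and −4jlL²/(π²(j² − l²)²) for j + l odd, ∫x²·sin(jπx/L)·sin(lπx/L) dx = (−1)^(j+l)·4jlL³/(π²(j² − l²)²); higher powers the same way via product-to-sum and parts.
Normalization: ∫|φ|² dx = 9.5506.
⟨x⟩ = 0.57299 and ⟨x²⟩ = 0.47854.
(Δx)² = 0.47854 − (0.57299)² = 0.15022.

0.1502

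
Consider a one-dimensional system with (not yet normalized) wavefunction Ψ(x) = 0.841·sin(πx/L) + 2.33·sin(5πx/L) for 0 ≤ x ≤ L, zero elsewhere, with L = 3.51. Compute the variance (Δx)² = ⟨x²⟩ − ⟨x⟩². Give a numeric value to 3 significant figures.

Compute ⟨x⟩ and ⟨x²⟩ separately, then (Δx)² = ⟨x²⟩ − ⟨x⟩².
On 0 ≤ x ≤ L (j ≠ l): ∫sin²(jπx/L) dx = L/2, ∫sin(jπx/L)·sin(lπx/L) dx = 0; diagonal moments ∫x·sin²(jπx/L) dx = L²/4, ∫x²·sin²(jπx/L) dx = L³·(1/6 − 1/(4j²π²)); cross terms ∫x·sin(jπx/L)·sin(lπx/L) dx = 0 for j + l even and −4jlL²/(π²(j² − l²)²) for j + l odd, ∫x²·sin(jπx/L)·sin(lπx/L) dx = (−1)^(j+l)·4jlL³/(π²(j² − l²)²); higher powers the same way via product-to-sum and parts.
Normalization: ∫|Ψ|² dx = 10.769.
⟨x⟩ = 1.7550 and ⟨x²⟩ = 4.0680.
(Δx)² = 4.0680 − (1.7550)² = 0.98801.

0.988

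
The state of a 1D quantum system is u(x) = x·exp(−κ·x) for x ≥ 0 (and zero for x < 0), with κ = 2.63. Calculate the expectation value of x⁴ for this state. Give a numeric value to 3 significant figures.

0.470

⟨x⁴⟩ = ∫ x⁴·|u|² dx / ∫|u|² dx (integrals over the domain).
Every integrand reduces to terms xʲ·e^(−2κx) on [0, ∞); use ∫₀^∞ xʲ·e^(−2κx) dx = j!/(2κ)^(j+1).
State is unnormalized: ∫|u|² dx = 0.013743, and ∫u*·x⁴·u dx = 0.0064630, so ⟨x⁴⟩ = 0.0064630 / 0.013743.
⟨x⁴⟩ = 0.47028.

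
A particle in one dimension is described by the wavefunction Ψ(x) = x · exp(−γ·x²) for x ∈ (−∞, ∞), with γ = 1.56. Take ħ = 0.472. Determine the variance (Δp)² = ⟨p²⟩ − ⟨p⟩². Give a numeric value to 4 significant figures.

1.043

Compute ⟨p⟩ and ⟨p²⟩ separately; (Δp)² = ⟨p²⟩ − ⟨p⟩².
Expand each integrand as polynomial × e^(−2γx²) and use ∫x^(2j)·e^(−2γx²) dx = (2j−1)!!/(4γ)^j · √(π/(2γ)), odd powers → 0; here √(π/(2γ)) = 1.0035. Differentiate with the product rule, d/dx e^(−γx²) = −2γx·e^(−γx²).
Normalization: ∫|Ψ|² dx = 0.16081.
⟨p⟩ = 0.0000 and ⟨p²⟩ = 1.0426.
(Δp)² = 1.0426 − (0.0000)² = 1.0426.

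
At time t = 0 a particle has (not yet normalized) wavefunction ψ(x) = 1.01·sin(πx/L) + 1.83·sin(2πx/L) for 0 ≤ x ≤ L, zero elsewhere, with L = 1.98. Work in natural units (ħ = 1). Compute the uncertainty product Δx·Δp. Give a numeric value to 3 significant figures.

1.12

Δx = √(⟨x²⟩−⟨x⟩²), Δp = √(⟨p²⟩−⟨p⟩²).
On 0 ≤ x ≤ L (j ≠ l): ∫sin²(jπx/L) dx = L/2, ∫sin(jπx/L)·sin(lπx/L) dx = 0; diagonal moments ∫x·sin²(jπx/L) dx = L²/4, ∫x²·sin²(jπx/L) dx = L³·(1/6 − 1/(4j²π²)); cross terms ∫x·sin(jπx/L)·sin(lπx/L) dx = 0 for j + l even and −4jlL²/(π²(j² − l²)²) for j + l odd, ∫x²·sin(jπx/L)·sin(lπx/L) dx = (−1)^(j+l)·4jlL³/(π²(j² − l²)²); higher powers the same way via product-to-sum and parts. d²/dx² sin(jπx/L) = −(jπ/L)²·sin(jπx/L); on 0 ≤ x ≤ L, ∫sin²(jπx/L) dx = L/2 and ∫sin(jπx/L)·sin(lπx/L) dx = 0 for j ≠ l, so only diagonal terms survive in ∫|ψ|² and ∫ψ·ψ″; ∫ψ·ψ′ dx = [ψ²/2] between the walls = 0.
Normalization: ∫|ψ|² dx = 4.3253.
⟨x⟩ = 0.68824, ⟨x²⟩ = 0.62488 ⇒ Δx = 0.38886.
⟨p⟩ = 0.0000, ⟨p²⟩ = 8.3066 ⇒ Δp = 2.8821.
Δx·Δp = 1.1207.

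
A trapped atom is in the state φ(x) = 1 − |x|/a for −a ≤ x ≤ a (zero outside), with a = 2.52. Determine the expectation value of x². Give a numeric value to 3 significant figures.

0.635

⟨x²⟩ = ∫ x²·|φ|² dx / ∫|φ|² dx (integrals over the domain).
φ is even, so ∫ over [−a, a] = 2∫₀ᵃ with φ = 1 − x/a there: ∫₀ᵃ (1 − x/a)² dx = a/3, ∫₀ᵃ x²(1 − x/a)² dx = a³/30, ∫₀ᵃ x⁴(1 − x/a)² dx = a⁵/105.
State is unnormalized: ∫|φ|² dx = 1.6800, and ∫φ*·x²·φ dx = 1.0669, so ⟨x²⟩ = 1.0669 / 1.6800.
⟨x²⟩ = 0.63504.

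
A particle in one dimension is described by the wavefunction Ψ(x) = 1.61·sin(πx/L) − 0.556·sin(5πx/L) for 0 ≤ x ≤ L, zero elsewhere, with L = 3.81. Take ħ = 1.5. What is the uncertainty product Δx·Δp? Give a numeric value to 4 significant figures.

Δx = √(⟨x²⟩−⟨x⟩²), Δp = √(⟨p²⟩−⟨p⟩²).
On 0 ≤ x ≤ L (j ≠ l): ∫sin²(jπx/L) dx = L/2, ∫sin(jπx/L)·sin(lπx/L) dx = 0; diagonal moments ∫x·sin²(jπx/L) dx = L²/4, ∫x²·sin²(jπx/L) dx = L³·(1/6 − 1/(4j²π²)); cross terms ∫x·sin(jπx/L)·sin(lπx/L) dx = 0 for j + l even and −4jlL²/(π²(j² − l²)²) for j + l odd, ∫x²·sin(jπx/L)·sin(lπx/L) dx = (−1)^(j+l)·4jlL³/(π²(j² − l²)²); higher powers the same way via product-to-sum and parts. d²/dx² sin(jπx/L) = −(jπ/L)²·sin(jπx/L); on 0 ≤ x ≤ L, ∫sin²(jπx/L) dx = L/2 and ∫sin(jπx/L)·sin(lπx/L) dx = 0 for j ≠ l, so only diagonal terms survive in ∫|Ψ|² and ∫Ψ·Ψ″; ∫Ψ·Ψ′ dx = [Ψ²/2] between the walls = 0.
Normalization: ∫|Ψ|² dx = 5.5269.
⟨x⟩ = 1.9050, ⟨x²⟩ = 4.1155 ⇒ Δx = 0.69748.
⟨p⟩ = 0.0000, ⟨p²⟩ = 5.4419 ⇒ Δp = 2.3328.
Δx·Δp = 1.6271.

1.627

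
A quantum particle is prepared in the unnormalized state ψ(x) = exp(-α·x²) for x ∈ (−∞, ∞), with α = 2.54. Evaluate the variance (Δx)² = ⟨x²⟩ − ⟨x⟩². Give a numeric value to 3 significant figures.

0.0984

Compute ⟨x⟩ and ⟨x²⟩ separately, then (Δx)² = ⟨x²⟩ − ⟨x⟩².
Gaussian moments: ∫x^(2j)·e^(−2αx²) dx = (2j−1)!!/(4α)^j · √(π/(2α)), odd powers integrate to 0; here √(π/(2α)) = 0.78640.
Normalization: ∫|ψ|² dx = 0.78640.
⟨x⟩ = 0.0000 and ⟨x²⟩ = 0.098425.
(Δx)² = 0.098425 − (0.0000)² = 0.098425.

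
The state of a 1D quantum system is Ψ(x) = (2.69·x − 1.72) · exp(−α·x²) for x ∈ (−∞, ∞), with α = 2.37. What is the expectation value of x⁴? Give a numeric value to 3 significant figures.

0.0608

⟨x⁴⟩ = ∫ x⁴·|Ψ|² dx / ∫|Ψ|² dx (integrals over the domain).
Expand each integrand as polynomial × e^(−2αx²) and use ∫x^(2j)·e^(−2αx²) dx = (2j−1)!!/(4α)^j · √(π/(2α)), odd powers → 0; here √(π/(2α)) = 0.81412.
State is unnormalized: ∫|Ψ|² dx = 3.0299, and ∫Ψ*·x⁴·Ψ dx = 0.18412, so ⟨x⁴⟩ = 0.18412 / 3.0299.
⟨x⁴⟩ = 0.060767.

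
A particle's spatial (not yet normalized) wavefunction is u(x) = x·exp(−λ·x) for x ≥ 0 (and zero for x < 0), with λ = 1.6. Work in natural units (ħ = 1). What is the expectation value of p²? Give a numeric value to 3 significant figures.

p² u = −ħ² d²u/dx²; ⟨p²⟩ = −ħ² ∫ u*·u'' dx / ∫|u|² dx.
Differentiate x·exp(−λ·x) with the product rule; every integrand then reduces to terms xʲ·e^(−2λx) on [0, ∞), with ∫₀^∞ xʲ·e^(−2λx) dx = j!/(2λ)^(j+1).
State is unnormalized: ∫|u|² dx = 0.061035, and ∫u*·(−ħ² u'') dx = 0.15625, so ⟨p²⟩ = 0.15625 / 0.061035.
⟨p²⟩ = 2.5600.

2.56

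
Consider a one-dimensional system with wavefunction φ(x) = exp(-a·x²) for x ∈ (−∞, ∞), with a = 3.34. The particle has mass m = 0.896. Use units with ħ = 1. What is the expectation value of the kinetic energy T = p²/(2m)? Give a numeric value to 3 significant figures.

T = −(ħ²/2m) d²/dx², so ⟨T⟩ = −(ħ²/2m) ∫ φ*·φ'' dx / ∫|φ|² dx; with m = 0.896.
Gaussian moments: ∫x^(2j)·e^(−2ax²) dx = (2j−1)!!/(4a)^j · √(π/(2a)), odd powers integrate to 0; here √(π/(2a)) = 0.68578. Derivatives: d/dx e^(−ax²) = −2ax·e^(−ax²), d²/dx² e^(−ax²) = (4a²x² − 2a)·e^(−ax²).
State is unnormalized: ∫|φ|² dx = 0.68578, and ∫φ*·(−ħ²/2m · φ'') dx = 1.2782, so ⟨T⟩ = 1.2782 / 0.68578.
⟨T⟩ = 1.8638.

1.86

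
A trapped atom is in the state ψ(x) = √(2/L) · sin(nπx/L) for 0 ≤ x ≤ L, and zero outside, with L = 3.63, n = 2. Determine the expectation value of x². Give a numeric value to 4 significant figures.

4.225

⟨x²⟩ = ∫ x²·|ψ|² dx (integrals over the domain).
With sin²θ = (1 − cos2θ)/2 on 0 ≤ x ≤ L: ∫sin²(nπx/L) dx = L/2, ∫x·sin²(nπx/L) dx = L²/4, ∫x²·sin²(nπx/L) dx = L³·(1/6 − 1/(4n²π²)); higher powers xᵏ the same way, integrating xᵏ·cos(2nπx/L) by parts.
⟨x²⟩ = 4.2254.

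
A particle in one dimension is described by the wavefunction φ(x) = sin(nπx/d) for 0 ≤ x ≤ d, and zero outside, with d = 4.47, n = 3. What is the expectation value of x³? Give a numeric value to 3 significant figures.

21.6

⟨x³⟩ = ∫ x³·|φ|² dx / ∫|φ|² dx (integrals over the domain).
With sin²θ = (1 − cos2θ)/2 on 0 ≤ x ≤ d: ∫sin²(nπx/d) dx = d/2, ∫x·sin²(nπx/d) dx = d²/4, ∫x²·sin²(nπx/d) dx = d³·(1/6 − 1/(4n²π²)); higher powers xᵏ the same way, integrating xᵏ·cos(2nπx/d) by parts.
State is unnormalized: ∫|φ|² dx = 2.2350, and ∫φ*·x³·φ dx = 48.219, so ⟨x³⟩ = 48.219 / 2.2350.
⟨x³⟩ = 21.575.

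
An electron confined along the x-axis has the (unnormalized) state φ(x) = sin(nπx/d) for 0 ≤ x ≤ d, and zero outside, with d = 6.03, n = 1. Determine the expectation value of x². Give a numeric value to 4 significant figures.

10.28

⟨x²⟩ = ∫ x²·|φ|² dx / ∫|φ|² dx (integrals over the domain).
With sin²θ = (1 − cos2θ)/2 on 0 ≤ x ≤ d: ∫sin²(nπx/d) dx = d/2, ∫x·sin²(nπx/d) dx = d²/4, ∫x²·sin²(nπx/d) dx = d³·(1/6 − 1/(4n²π²)); higher powers xᵏ the same way, integrating xᵏ·cos(2nπx/d) by parts.
State is unnormalized: ∫|φ|² dx = 3.0150, and ∫φ*·x²·φ dx = 30.989, so ⟨x²⟩ = 30.989 / 3.0150.
⟨x²⟩ = 10.278.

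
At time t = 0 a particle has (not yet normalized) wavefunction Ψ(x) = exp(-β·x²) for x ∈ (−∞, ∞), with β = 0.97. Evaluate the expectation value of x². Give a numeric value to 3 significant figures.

⟨x²⟩ = ∫ x²·|Ψ|² dx / ∫|Ψ|² dx (integrals over the domain).
Gaussian moments: ∫x^(2j)·e^(−2βx²) dx = (2j−1)!!/(4β)^j · √(π/(2β)), odd powers integrate to 0; here √(π/(2β)) = 1.2725.
State is unnormalized: ∫|Ψ|² dx = 1.2725, and ∫Ψ*·x²·Ψ dx = 0.32798, so ⟨x²⟩ = 0.32798 / 1.2725.
⟨x²⟩ = 0.25773.

0.258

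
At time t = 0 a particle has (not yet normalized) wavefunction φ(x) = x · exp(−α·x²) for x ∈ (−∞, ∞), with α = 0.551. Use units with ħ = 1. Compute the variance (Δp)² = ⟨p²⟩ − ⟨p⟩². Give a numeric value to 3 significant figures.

1.65

Compute ⟨p⟩ and ⟨p²⟩ separately; (Δp)² = ⟨p²⟩ − ⟨p⟩².
Expand each integrand as polynomial × e^(−2αx²) and use ∫x^(2j)·e^(−2αx²) dx = (2j−1)!!/(4α)^j · √(π/(2α)), odd powers → 0; here √(π/(2α)) = 1.6884. Differentiate with the product rule, d/dx e^(−αx²) = −2αx·e^(−αx²).
Normalization: ∫|φ|² dx = 0.76608.
⟨p⟩ = 0.0000 and ⟨p²⟩ = 1.6530.
(Δp)² = 1.6530 − (0.0000)² = 1.6530.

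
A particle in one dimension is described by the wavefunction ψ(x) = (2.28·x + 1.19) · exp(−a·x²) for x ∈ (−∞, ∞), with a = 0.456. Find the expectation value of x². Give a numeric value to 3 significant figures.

⟨x²⟩ = ∫ x²·|ψ|² dx / ∫|ψ|² dx (integrals over the domain).
Expand each integrand as polynomial × e^(−2ax²) and use ∫x^(2j)·e^(−2ax²) dx = (2j−1)!!/(4a)^j · √(π/(2a)), odd powers → 0; here √(π/(2a)) = 1.8560.
State is unnormalized: ∫|ψ|² dx = 7.9179, and ∫ψ*·x²·ψ dx = 10.141, so ⟨x²⟩ = 10.141 / 7.9179.
⟨x²⟩ = 1.2808.

1.28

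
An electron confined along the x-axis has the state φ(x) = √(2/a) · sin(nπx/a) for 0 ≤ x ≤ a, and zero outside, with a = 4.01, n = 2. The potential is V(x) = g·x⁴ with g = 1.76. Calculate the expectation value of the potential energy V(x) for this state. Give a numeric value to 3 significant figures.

⟨V⟩ = ∫ V(x)·|φ|² dx.
With sin²θ = (1 − cos2θ)/2 on 0 ≤ x ≤ a: ∫sin²(nπx/a) dx = a/2, ∫x·sin²(nπx/a) dx = a²/4, ∫x²·sin²(nπx/a) dx = a³·(1/6 − 1/(4n²π²)); higher powers xᵏ the same way, integrating xᵏ·cos(2nπx/a) by parts.
⟨V⟩ = 79.927.

79.9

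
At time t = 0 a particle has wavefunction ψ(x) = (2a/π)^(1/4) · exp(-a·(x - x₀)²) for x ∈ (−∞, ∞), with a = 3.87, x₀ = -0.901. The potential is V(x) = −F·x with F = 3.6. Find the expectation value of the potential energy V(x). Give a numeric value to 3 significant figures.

3.24

⟨V⟩ = ∫ V(x)·|ψ|² dx.
Gaussian moments (u = x − x₀): ∫u^(2j)·e^(−2au²) du = (2j−1)!!/(4a)^j · √(π/(2a)), odd powers integrate to 0; here √(π/(2a)) = 0.63710.
⟨V⟩ = 3.2436.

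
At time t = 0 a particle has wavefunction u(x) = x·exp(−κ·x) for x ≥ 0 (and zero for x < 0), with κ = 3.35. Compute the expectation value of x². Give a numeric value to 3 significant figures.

0.267

⟨x²⟩ = ∫ x²·|u|² dx / ∫|u|² dx (integrals over the domain).
Every integrand reduces to terms xʲ·e^(−2κx) on [0, ∞); use ∫₀^∞ xʲ·e^(−2κx) dx = j!/(2κ)^(j+1).
State is unnormalized: ∫|u|² dx = 0.0066498, and ∫u*·x²·u dx = 0.0017776, so ⟨x²⟩ = 0.0017776 / 0.0066498.
⟨x²⟩ = 0.26732.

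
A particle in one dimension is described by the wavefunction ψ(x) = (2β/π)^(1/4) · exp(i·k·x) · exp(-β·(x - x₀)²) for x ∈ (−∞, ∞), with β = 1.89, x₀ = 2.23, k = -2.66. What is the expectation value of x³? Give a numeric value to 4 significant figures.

⟨x³⟩ = ∫ x³·|ψ|² dx (integrals over the domain).
Gaussian moments (u = x − x₀): ∫u^(2j)·e^(−2βu²) du = (2j−1)!!/(4β)^j · √(π/(2β)), odd powers integrate to 0; here √(π/(2β)) = 0.91165.
⟨x³⟩ = 11.974.

11.97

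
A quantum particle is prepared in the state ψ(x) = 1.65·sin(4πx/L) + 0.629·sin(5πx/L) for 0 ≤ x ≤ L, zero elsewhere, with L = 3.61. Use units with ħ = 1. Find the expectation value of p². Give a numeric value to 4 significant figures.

12.98

p² ψ = −ħ² d²ψ/dx²; ⟨p²⟩ = −ħ² ∫ ψ*·ψ'' dx / ∫|ψ|² dx.
d²/dx² sin(jπx/L) = −(jπ/L)²·sin(jπx/L); on 0 ≤ x ≤ L, ∫sin²(jπx/L) dx = L/2 and ∫sin(jπx/L)·sin(lπx/L) dx = 0 for j ≠ l, so only diagonal terms survive in ∫|ψ|² and ∫ψ·ψ″; ∫ψ·ψ′ dx = [ψ²/2] between the walls = 0.
State is unnormalized: ∫|ψ|² dx = 5.6282, and ∫ψ*·(−ħ² ψ'') dx = 73.067, so ⟨p²⟩ = 73.067 / 5.6282.
⟨p²⟩ = 12.982.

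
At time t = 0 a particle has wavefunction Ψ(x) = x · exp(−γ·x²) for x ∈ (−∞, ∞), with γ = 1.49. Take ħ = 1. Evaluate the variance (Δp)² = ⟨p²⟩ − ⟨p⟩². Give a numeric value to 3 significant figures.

4.47

Compute ⟨p⟩ and ⟨p²⟩ separately; (Δp)² = ⟨p²⟩ − ⟨p⟩².
Expand each integrand as polynomial × e^(−2γx²) and use ∫x^(2j)·e^(−2γx²) dx = (2j−1)!!/(4γ)^j · √(π/(2γ)), odd powers → 0; here √(π/(2γ)) = 1.0268. Differentiate with the product rule, d/dx e^(−γx²) = −2γx·e^(−γx²).
Normalization: ∫|Ψ|² dx = 0.17227.
⟨p⟩ = 0.0000 and ⟨p²⟩ = 4.4700.
(Δp)² = 4.4700 − (0.0000)² = 4.4700.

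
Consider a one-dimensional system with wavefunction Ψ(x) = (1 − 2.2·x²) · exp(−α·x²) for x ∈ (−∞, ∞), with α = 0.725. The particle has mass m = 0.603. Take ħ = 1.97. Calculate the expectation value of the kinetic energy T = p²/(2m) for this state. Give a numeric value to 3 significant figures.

12.6

T = −(ħ²/2m) d²/dx², so ⟨T⟩ = −(ħ²/2m) ∫ Ψ*·Ψ'' dx / ∫|Ψ|² dx; with m = 0.603.
Expand each integrand as polynomial × e^(−2αx²) and use ∫x^(2j)·e^(−2αx²) dx = (2j−1)!!/(4α)^j · √(π/(2α)), odd powers → 0; here √(π/(2α)) = 1.4719. Differentiate with the product rule, d/dx e^(−αx²) = −2αx·e^(−αx²).
State is unnormalized: ∫|Ψ|² dx = 1.7800, and ∫Ψ*·(−ħ²/2m · Ψ'') dx = 22.479, so ⟨T⟩ = 22.479 / 1.7800.
⟨T⟩ = 12.629.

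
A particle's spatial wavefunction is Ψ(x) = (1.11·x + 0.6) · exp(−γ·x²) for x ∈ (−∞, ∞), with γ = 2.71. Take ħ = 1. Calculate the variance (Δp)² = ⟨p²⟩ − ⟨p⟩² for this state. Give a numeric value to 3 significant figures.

4.01

Compute ⟨p⟩ and ⟨p²⟩ separately; (Δp)² = ⟨p²⟩ − ⟨p⟩².
Expand each integrand as polynomial × e^(−2γx²) and use ∫x^(2j)·e^(−2γx²) dx = (2j−1)!!/(4γ)^j · √(π/(2γ)), odd powers → 0; here √(π/(2γ)) = 0.76133. Differentiate with the product rule, d/dx e^(−γx²) = −2γx·e^(−γx²).
Normalization: ∫|Ψ|² dx = 0.36062.
⟨p⟩ = 0.0000 and ⟨p²⟩ = 4.0106.
(Δp)² = 4.0106 − (0.0000)² = 4.0106.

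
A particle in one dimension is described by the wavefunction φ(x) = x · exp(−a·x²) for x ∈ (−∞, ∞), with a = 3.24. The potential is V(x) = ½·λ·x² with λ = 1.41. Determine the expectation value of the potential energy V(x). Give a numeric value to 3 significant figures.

⟨V⟩ = ∫ V(x)·|φ|² dx / ∫|φ|² dx.
Expand each integrand as polynomial × e^(−2ax²) and use ∫x^(2j)·e^(−2ax²) dx = (2j−1)!!/(4a)^j · √(π/(2a)), odd powers → 0; here √(π/(2a)) = 0.69629.
State is unnormalized: ∫|φ|² dx = 0.053726, and ∫φ*·V(x)·φ dx = 0.0087677, so ⟨V⟩ = 0.0087677 / 0.053726.
⟨V⟩ = 0.16319.

0.163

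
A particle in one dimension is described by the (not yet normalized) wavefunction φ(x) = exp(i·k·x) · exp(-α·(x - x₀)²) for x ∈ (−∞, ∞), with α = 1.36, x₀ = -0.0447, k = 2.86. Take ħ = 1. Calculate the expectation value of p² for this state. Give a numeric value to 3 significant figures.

9.54

p² φ = −ħ² d²φ/dx²; ⟨p²⟩ = −ħ² ∫ φ*·φ'' dx / ∫|φ|² dx.
Gaussian moments (u = x − x₀): ∫u^(2j)·e^(−2αu²) du = (2j−1)!!/(4α)^j · √(π/(2α)), odd powers integrate to 0; here √(π/(2α)) = 1.0747. Derivatives: φ′ = (ik − 2αu)·φ, φ″ = ((ik − 2αu)² − 2α)·φ; the odd-in-u pieces drop out.
State is unnormalized: ∫|φ|² dx = 1.0747, and ∫φ*·(−ħ² φ'') dx = 10.252, so ⟨p²⟩ = 10.252 / 1.0747.
⟨p²⟩ = 9.5396.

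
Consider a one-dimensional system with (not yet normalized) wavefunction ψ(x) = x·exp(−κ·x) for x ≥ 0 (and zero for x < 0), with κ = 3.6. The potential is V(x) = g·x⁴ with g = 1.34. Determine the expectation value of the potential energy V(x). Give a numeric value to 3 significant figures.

⟨V⟩ = ∫ V(x)·|ψ|² dx / ∫|ψ|² dx.
Every integrand reduces to terms xʲ·e^(−2κx) on [0, ∞); use ∫₀^∞ xʲ·e^(−2κx) dx = j!/(2κ)^(j+1).
State is unnormalized: ∫|ψ|² dx = 0.0053584, and ∫ψ*·V(x)·ψ dx = 0.00096186, so ⟨V⟩ = 0.00096186 / 0.0053584.
⟨V⟩ = 0.17951.

0.180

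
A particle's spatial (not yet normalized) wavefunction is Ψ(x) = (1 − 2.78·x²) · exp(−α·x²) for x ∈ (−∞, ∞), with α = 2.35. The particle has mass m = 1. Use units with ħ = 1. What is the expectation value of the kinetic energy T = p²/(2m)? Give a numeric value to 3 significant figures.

T = −(ħ²/2m) d²/dx², so ⟨T⟩ = −(ħ²/2m) ∫ Ψ*·Ψ'' dx / ∫|Ψ|² dx; with m = 1.
Expand each integrand as polynomial × e^(−2αx²) and use ∫x^(2j)·e^(−2αx²) dx = (2j−1)!!/(4α)^j · √(π/(2α)), odd powers → 0; here √(π/(2α)) = 0.81757. Differentiate with the product rule, d/dx e^(−αx²) = −2αx·e^(−αx²).
State is unnormalized: ∫|Ψ|² dx = 0.54851, and ∫Ψ*·(−ħ²/2m · Ψ'') dx = 2.1170, so ⟨T⟩ = 2.1170 / 0.54851.
⟨T⟩ = 3.8596.

3.86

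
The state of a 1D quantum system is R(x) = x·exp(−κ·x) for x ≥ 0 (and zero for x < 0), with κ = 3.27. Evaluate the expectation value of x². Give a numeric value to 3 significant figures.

0.281

⟨x²⟩ = ∫ x²·|R|² dx / ∫|R|² dx (integrals over the domain).
Every integrand reduces to terms xʲ·e^(−2κx) on [0, ∞); use ∫₀^∞ xʲ·e^(−2κx) dx = j!/(2κ)^(j+1).
State is unnormalized: ∫|R|² dx = 0.0071498, and ∫R*·x²·R dx = 0.0020060, so ⟨x²⟩ = 0.0020060 / 0.0071498.
⟨x²⟩ = 0.28056.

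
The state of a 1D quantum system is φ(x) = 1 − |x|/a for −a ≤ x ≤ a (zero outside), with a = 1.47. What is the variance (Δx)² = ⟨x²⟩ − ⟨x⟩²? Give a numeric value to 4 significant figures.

Compute ⟨x⟩ and ⟨x²⟩ separately, then (Δx)² = ⟨x²⟩ − ⟨x⟩².
φ is even, so ∫ over [−a, a] = 2∫₀ᵃ with φ = 1 − x/a there: ∫₀ᵃ (1 − x/a)² dx = a/3, ∫₀ᵃ x²(1 − x/a)² dx = a³/30, ∫₀ᵃ x⁴(1 − x/a)² dx = a⁵/105.
Normalization: ∫|φ|² dx = 0.98000.
⟨x⟩ = 0.0000 and ⟨x²⟩ = 0.21609.
(Δx)² = 0.21609 − (0.0000)² = 0.21609.

0.2161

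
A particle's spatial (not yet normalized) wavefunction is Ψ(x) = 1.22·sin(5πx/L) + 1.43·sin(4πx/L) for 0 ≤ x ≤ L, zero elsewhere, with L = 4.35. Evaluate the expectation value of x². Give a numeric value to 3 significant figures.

2.52

⟨x²⟩ = ∫ x²·|Ψ|² dx / ∫|Ψ|² dx (integrals over the domain).
On 0 ≤ x ≤ L (j ≠ l): ∫sin²(jπx/L) dx = L/2, ∫sin(jπx/L)·sin(lπx/L) dx = 0; diagonal moments ∫x·sin²(jπx/L) dx = L²/4, ∫x²·sin²(jπx/L) dx = L³·(1/6 − 1/(4j²π²)); cross terms ∫x·sin(jπx/L)·sin(lπx/L) dx = 0 for j + l even and −4jlL²/(π²(j² − l²)²) for j + l odd, ∫x²·sin(jπx/L)·sin(lπx/L) dx = (−1)^(j+l)·4jlL³/(π²(j² − l²)²); higher powers the same way via product-to-sum and parts.
State is unnormalized: ∫|Ψ|² dx = 7.6849, and ∫Ψ*·x²·Ψ dx = 19.341, so ⟨x²⟩ = 19.341 / 7.6849.
⟨x²⟩ = 2.5168.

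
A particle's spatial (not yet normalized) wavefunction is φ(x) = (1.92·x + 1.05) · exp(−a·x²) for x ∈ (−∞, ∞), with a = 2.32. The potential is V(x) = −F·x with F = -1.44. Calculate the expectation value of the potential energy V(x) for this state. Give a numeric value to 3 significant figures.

0.417

⟨V⟩ = ∫ V(x)·|φ|² dx / ∫|φ|² dx.
Expand each integrand as polynomial × e^(−2ax²) and use ∫x^(2j)·e^(−2ax²) dx = (2j−1)!!/(4a)^j · √(π/(2a)), odd powers → 0; here √(π/(2a)) = 0.82284.
State is unnormalized: ∫|φ|² dx = 1.2340, and ∫φ*·V(x)·φ dx = 0.51481, so ⟨V⟩ = 0.51481 / 1.2340.
⟨V⟩ = 0.41718.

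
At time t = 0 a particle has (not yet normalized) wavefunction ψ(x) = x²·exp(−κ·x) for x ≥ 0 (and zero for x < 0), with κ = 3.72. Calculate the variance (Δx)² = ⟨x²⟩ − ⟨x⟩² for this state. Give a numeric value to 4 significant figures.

0.09033

Compute ⟨x⟩ and ⟨x²⟩ separately, then (Δx)² = ⟨x²⟩ − ⟨x⟩².
Every integrand reduces to terms xʲ·e^(−2κx) on [0, ∞); use ∫₀^∞ xʲ·e^(−2κx) dx = j!/(2κ)^(j+1).
Normalization: ∫|ψ|² dx = 0.0010528.
⟨x⟩ = 0.67204 and ⟨x²⟩ = 0.54197.
(Δx)² = 0.54197 − (0.67204)² = 0.090328.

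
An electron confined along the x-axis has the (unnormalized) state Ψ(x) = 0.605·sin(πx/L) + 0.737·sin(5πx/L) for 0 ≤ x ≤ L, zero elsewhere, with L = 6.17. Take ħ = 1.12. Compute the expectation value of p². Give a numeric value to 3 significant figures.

p² Ψ = −ħ² d²Ψ/dx²; ⟨p²⟩ = −ħ² ∫ Ψ*·Ψ'' dx / ∫|Ψ|² dx.
d²/dx² sin(jπx/L) = −(jπ/L)²·sin(jπx/L); on 0 ≤ x ≤ L, ∫sin²(jπx/L) dx = L/2 and ∫sin(jπx/L)·sin(lπx/L) dx = 0 for j ≠ l, so only diagonal terms survive in ∫|Ψ|² and ∫Ψ·Ψ″; ∫Ψ·Ψ′ dx = [Ψ²/2] between the walls = 0.
State is unnormalized: ∫|Ψ|² dx = 2.8049, and ∫Ψ*·(−ħ² Ψ'') dx = 13.991, so ⟨p²⟩ = 13.991 / 2.8049.
⟨p²⟩ = 4.9881.

4.99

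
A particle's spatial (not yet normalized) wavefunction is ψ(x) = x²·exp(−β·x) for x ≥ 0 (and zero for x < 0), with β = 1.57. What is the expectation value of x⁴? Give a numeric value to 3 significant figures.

17.3

⟨x⁴⟩ = ∫ x⁴·|ψ|² dx / ∫|ψ|² dx (integrals over the domain).
Every integrand reduces to terms xʲ·e^(−2βx) on [0, ∞); use ∫₀^∞ xʲ·e^(−2βx) dx = j!/(2β)^(j+1).
State is unnormalized: ∫|ψ|² dx = 0.078625, and ∫ψ*·x⁴·ψ dx = 1.3588, so ⟨x⁴⟩ = 1.3588 / 0.078625.
⟨x⁴⟩ = 17.282.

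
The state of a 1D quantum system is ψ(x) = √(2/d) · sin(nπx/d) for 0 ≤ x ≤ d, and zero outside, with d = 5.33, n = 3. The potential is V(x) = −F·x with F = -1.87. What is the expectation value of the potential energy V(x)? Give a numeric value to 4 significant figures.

⟨V⟩ = ∫ V(x)·|ψ|² dx.
With sin²θ = (1 − cos2θ)/2 on 0 ≤ x ≤ d: ∫sin²(nπx/d) dx = d/2, ∫x·sin²(nπx/d) dx = d²/4, ∫x²·sin²(nπx/d) dx = d³·(1/6 − 1/(4n²π²)); higher powers xᵏ the same way, integrating xᵏ·cos(2nπx/d) by parts.
⟨V⟩ = 4.9836.

4.984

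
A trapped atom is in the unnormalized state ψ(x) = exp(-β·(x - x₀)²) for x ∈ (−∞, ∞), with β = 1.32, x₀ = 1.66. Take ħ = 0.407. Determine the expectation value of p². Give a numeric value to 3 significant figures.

p² ψ = −ħ² d²ψ/dx²; ⟨p²⟩ = −ħ² ∫ ψ*·ψ'' dx / ∫|ψ|² dx.
Gaussian moments (u = x − x₀): ∫u^(2j)·e^(−2βu²) du = (2j−1)!!/(4β)^j · √(π/(2β)), odd powers integrate to 0; here √(π/(2β)) = 1.0909. Derivatives: d/dx e^(−βu²) = −2βu·e^(−βu²), d²/dx² e^(−βu²) = (4β²u² − 2β)·e^(−βu²).
State is unnormalized: ∫|ψ|² dx = 1.0909, and ∫ψ*·(−ħ² ψ'') dx = 0.23853, so ⟨p²⟩ = 0.23853 / 1.0909.
⟨p²⟩ = 0.21866.

0.219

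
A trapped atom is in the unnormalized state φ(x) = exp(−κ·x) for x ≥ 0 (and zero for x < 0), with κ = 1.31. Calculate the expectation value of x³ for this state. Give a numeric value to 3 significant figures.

⟨x³⟩ = ∫ x³·|φ|² dx / ∫|φ|² dx (integrals over the domain).
Every integrand reduces to terms xʲ·e^(−2κx) on [0, ∞); use ∫₀^∞ xʲ·e^(−2κx) dx = j!/(2κ)^(j+1).
State is unnormalized: ∫|φ|² dx = 0.38168, and ∫φ*·x³·φ dx = 0.12733, so ⟨x³⟩ = 0.12733 / 0.38168.
⟨x³⟩ = 0.33362.

0.334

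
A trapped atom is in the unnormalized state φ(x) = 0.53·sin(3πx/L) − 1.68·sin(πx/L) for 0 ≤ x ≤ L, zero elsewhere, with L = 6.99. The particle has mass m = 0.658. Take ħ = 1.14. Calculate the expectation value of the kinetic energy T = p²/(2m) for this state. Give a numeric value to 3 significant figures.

T = −(ħ²/2m) d²/dx², so ⟨T⟩ = −(ħ²/2m) ∫ φ*·φ'' dx / ∫|φ|² dx; with m = 0.658.
d²/dx² sin(jπx/L) = −(jπ/L)²·sin(jπx/L); on 0 ≤ x ≤ L, ∫sin²(jπx/L) dx = L/2 and ∫sin(jπx/L)·sin(lπx/L) dx = 0 for j ≠ l, so only diagonal terms survive in ∫|φ|² and ∫φ·φ″; ∫φ·φ′ dx = [φ²/2] between the walls = 0.
State is unnormalized: ∫|φ|² dx = 10.846, and ∫φ*·(−ħ²/2m · φ'') dx = 3.7303, so ⟨T⟩ = 3.7303 / 10.846.
⟨T⟩ = 0.34393.

0.344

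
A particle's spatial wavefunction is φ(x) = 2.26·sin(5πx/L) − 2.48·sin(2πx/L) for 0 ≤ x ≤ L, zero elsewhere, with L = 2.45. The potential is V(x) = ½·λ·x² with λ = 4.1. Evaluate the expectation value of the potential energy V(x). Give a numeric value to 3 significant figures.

4.23

⟨V⟩ = ∫ V(x)·|φ|² dx / ∫|φ|² dx.
On 0 ≤ x ≤ L (j ≠ l): ∫sin²(jπx/L) dx = L/2, ∫sin(jπx/L)·sin(lπx/L) dx = 0; diagonal moments ∫x·sin²(jπx/L) dx = L²/4, ∫x²·sin²(jπx/L) dx = L³·(1/6 − 1/(4j²π²)); cross terms ∫x·sin(jπx/L)·sin(lπx/L) dx = 0 for j + l even and −4jlL²/(π²(j² − l²)²) for j + l odd, ∫x²·sin(jπx/L)·sin(lπx/L) dx = (−1)^(j+l)·4jlL³/(π²(j² − l²)²); higher powers the same way via product-to-sum and parts.
State is unnormalized: ∫|φ|² dx = 13.791, and ∫φ*·V(x)·φ dx = 58.342, so ⟨V⟩ = 58.342 / 13.791.
⟨V⟩ = 4.2305.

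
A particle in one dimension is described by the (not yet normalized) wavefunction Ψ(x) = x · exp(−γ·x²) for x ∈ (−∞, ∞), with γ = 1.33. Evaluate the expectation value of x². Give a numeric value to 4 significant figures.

⟨x²⟩ = ∫ x²·|Ψ|² dx / ∫|Ψ|² dx (integrals over the domain).
Expand each integrand as polynomial × e^(−2γx²) and use ∫x^(2j)·e^(−2γx²) dx = (2j−1)!!/(4γ)^j · √(π/(2γ)), odd powers → 0; here √(π/(2γ)) = 1.0868.
State is unnormalized: ∫|Ψ|² dx = 0.20428, and ∫Ψ*·x²·Ψ dx = 0.11519, so ⟨x²⟩ = 0.11519 / 0.20428.
⟨x²⟩ = 0.56391.

0.5639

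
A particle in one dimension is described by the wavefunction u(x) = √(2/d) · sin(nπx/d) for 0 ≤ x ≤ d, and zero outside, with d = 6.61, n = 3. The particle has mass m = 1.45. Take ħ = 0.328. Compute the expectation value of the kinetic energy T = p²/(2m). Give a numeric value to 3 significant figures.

0.0754

T = −(ħ²/2m) d²/dx², so ⟨T⟩ = −(ħ²/2m) ∫ u*·u'' dx; with m = 1.45.
d/dx sin(nπx/d) = (nπ/d)·cos(nπx/d) and d²/dx² sin(nπx/d) = −(nπ/d)²·sin(nπx/d); on 0 ≤ x ≤ d, ∫sin²(nπx/d) dx = d/2 and ∫sin(nπx/d)·cos(nπx/d) dx = 0.
⟨T⟩ = 0.075420.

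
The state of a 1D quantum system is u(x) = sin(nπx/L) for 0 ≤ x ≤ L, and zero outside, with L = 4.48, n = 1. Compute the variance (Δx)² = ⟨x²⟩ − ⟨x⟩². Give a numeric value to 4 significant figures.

0.6558

Compute ⟨x⟩ and ⟨x²⟩ separately, then (Δx)² = ⟨x²⟩ − ⟨x⟩².
With sin²θ = (1 − cos2θ)/2 on 0 ≤ x ≤ L: ∫sin²(nπx/L) dx = L/2, ∫x·sin²(nπx/L) dx = L²/4, ∫x²·sin²(nπx/L) dx = L³·(1/6 − 1/(4n²π²)); higher powers xᵏ the same way, integrating xᵏ·cos(2nπx/L) by parts.
Normalization: ∫|u|² dx = 2.2400.
⟨x⟩ = 2.2400 and ⟨x²⟩ = 5.6734.
(Δx)² = 5.6734 − (2.2400)² = 0.65575.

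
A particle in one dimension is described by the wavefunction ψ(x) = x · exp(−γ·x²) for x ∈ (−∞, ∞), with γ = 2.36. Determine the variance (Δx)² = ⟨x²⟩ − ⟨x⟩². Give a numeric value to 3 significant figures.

0.318

Compute ⟨x⟩ and ⟨x²⟩ separately, then (Δx)² = ⟨x²⟩ − ⟨x⟩².
Expand each integrand as polynomial × e^(−2γx²) and use ∫x^(2j)·e^(−2γx²) dx = (2j−1)!!/(4γ)^j · √(π/(2γ)), odd powers → 0; here √(π/(2γ)) = 0.81584.
Normalization: ∫|ψ|² dx = 0.086424.
⟨x⟩ = 0.0000 and ⟨x²⟩ = 0.31780.
(Δx)² = 0.31780 − (0.0000)² = 0.31780.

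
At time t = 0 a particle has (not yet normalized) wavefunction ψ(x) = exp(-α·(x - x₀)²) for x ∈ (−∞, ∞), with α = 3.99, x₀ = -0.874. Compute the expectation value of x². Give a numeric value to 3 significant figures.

⟨x²⟩ = ∫ x²·|ψ|² dx / ∫|ψ|² dx (integrals over the domain).
Gaussian moments (u = x − x₀): ∫u^(2j)·e^(−2αu²) du = (2j−1)!!/(4α)^j · √(π/(2α)), odd powers integrate to 0; here √(π/(2α)) = 0.62744.
State is unnormalized: ∫|ψ|² dx = 0.62744, and ∫ψ*·x²·ψ dx = 0.51860, so ⟨x²⟩ = 0.51860 / 0.62744.
⟨x²⟩ = 0.82653.

0.827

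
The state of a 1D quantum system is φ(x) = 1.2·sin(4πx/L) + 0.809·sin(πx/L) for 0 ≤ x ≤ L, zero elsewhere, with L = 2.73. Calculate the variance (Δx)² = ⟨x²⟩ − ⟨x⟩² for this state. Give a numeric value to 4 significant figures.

Compute ⟨x⟩ and ⟨x²⟩ separately, then (Δx)² = ⟨x²⟩ − ⟨x⟩².
On 0 ≤ x ≤ L (j ≠ l): ∫sin²(jπx/L) dx = L/2, ∫sin(jπx/L)·sin(lπx/L) dx = 0; diagonal moments ∫x·sin²(jπx/L) dx = L²/4, ∫x²·sin²(jπx/L) dx = L³·(1/6 − 1/(4j²π²)); cross terms ∫x·sin(jπx/L)·sin(lπx/L) dx = 0 for j + l even and −4jlL²/(π²(j² − l²)²) for j + l odd, ∫x²·sin(jπx/L)·sin(lπx/L) dx = (−1)^(j+l)·4jlL³/(π²(j² − l²)²); higher powers the same way via product-to-sum and parts.
Normalization: ∫|φ|² dx = 2.8590.
⟨x⟩ = 1.3285 and ⟨x²⟩ = 2.2505.
(Δx)² = 2.2505 − (1.3285)² = 0.48554.

0.4855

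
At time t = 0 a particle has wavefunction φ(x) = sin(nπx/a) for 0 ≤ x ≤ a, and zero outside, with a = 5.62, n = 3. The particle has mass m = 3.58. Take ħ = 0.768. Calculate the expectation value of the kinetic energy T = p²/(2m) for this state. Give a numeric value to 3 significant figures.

0.232

T = −(ħ²/2m) d²/dx², so ⟨T⟩ = −(ħ²/2m) ∫ φ*·φ'' dx / ∫|φ|² dx; with m = 3.58.
d/dx sin(nπx/a) = (nπ/a)·cos(nπx/a) and d²/dx² sin(nπx/a) = −(nπ/a)²·sin(nπx/a); on 0 ≤ x ≤ a, ∫sin²(nπx/a) dx = a/2 and ∫sin(nπx/a)·cos(nπx/a) dx = 0.
State is unnormalized: ∫|φ|² dx = 2.8100, and ∫φ*·(−ħ²/2m · φ'') dx = 0.65101, so ⟨T⟩ = 0.65101 / 2.8100.
⟨T⟩ = 0.23167.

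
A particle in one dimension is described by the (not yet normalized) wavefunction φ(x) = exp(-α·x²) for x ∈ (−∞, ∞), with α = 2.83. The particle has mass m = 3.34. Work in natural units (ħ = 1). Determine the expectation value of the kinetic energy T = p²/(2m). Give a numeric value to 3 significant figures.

0.424

T = −(ħ²/2m) d²/dx², so ⟨T⟩ = −(ħ²/2m) ∫ φ*·φ'' dx / ∫|φ|² dx; with m = 3.34.
Gaussian moments: ∫x^(2j)·e^(−2αx²) dx = (2j−1)!!/(4α)^j · √(π/(2α)), odd powers integrate to 0; here √(π/(2α)) = 0.74502. Derivatives: d/dx e^(−αx²) = −2αx·e^(−αx²), d²/dx² e^(−αx²) = (4α²x² − 2α)·e^(−αx²).
State is unnormalized: ∫|φ|² dx = 0.74502, and ∫φ*·(−ħ²/2m · φ'') dx = 0.31563, so ⟨T⟩ = 0.31563 / 0.74502.
⟨T⟩ = 0.42365.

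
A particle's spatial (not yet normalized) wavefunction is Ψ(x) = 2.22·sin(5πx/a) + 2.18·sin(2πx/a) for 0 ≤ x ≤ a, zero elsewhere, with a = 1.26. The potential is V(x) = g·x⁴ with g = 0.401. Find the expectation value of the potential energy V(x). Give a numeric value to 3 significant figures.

⟨V⟩ = ∫ V(x)·|Ψ|² dx / ∫|Ψ|² dx.
On 0 ≤ x ≤ a (j ≠ l): ∫sin²(jπx/a) dx = a/2, ∫sin(jπx/a)·sin(lπx/a) dx = 0; diagonal moments ∫x·sin²(jπx/a) dx = a²/4, ∫x²·sin²(jπx/a) dx = a³·(1/6 − 1/(4j²π²)); cross terms ∫x·sin(jπx/a)·sin(lπx/a) dx = 0 for j + l even and −4jla²/(π²(j² − l²)²) for j + l odd, ∫x²·sin(jπx/a)·sin(lπx/a) dx = (−1)^(j+l)·4jla³/(π²(j² − l²)²); higher powers the same way via product-to-sum and parts.
State is unnormalized: ∫|Ψ|² dx = 6.0989, and ∫Ψ*·V(x)·Ψ dx = 0.93802, so ⟨V⟩ = 0.93802 / 6.0989.
⟨V⟩ = 0.15380.

0.154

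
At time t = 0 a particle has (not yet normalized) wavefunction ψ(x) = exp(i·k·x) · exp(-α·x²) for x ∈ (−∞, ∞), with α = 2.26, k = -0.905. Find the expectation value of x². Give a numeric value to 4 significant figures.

⟨x²⟩ = ∫ x²·|ψ|² dx / ∫|ψ|² dx (integrals over the domain).
Gaussian moments: ∫x^(2j)·e^(−2αx²) dx = (2j−1)!!/(4α)^j · √(π/(2α)), odd powers integrate to 0; here √(π/(2α)) = 0.83369.
State is unnormalized: ∫|ψ|² dx = 0.83369, and ∫ψ*·x²·ψ dx = 0.092223, so ⟨x²⟩ = 0.092223 / 0.83369.
⟨x²⟩ = 0.11062.

0.1106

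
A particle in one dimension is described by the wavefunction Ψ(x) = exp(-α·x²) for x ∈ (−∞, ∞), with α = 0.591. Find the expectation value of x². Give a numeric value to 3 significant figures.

0.423

⟨x²⟩ = ∫ x²·|Ψ|² dx / ∫|Ψ|² dx (integrals over the domain).
Gaussian moments: ∫x^(2j)·e^(−2αx²) dx = (2j−1)!!/(4α)^j · √(π/(2α)), odd powers integrate to 0; here √(π/(2α)) = 1.6303.
State is unnormalized: ∫|Ψ|² dx = 1.6303, and ∫Ψ*·x²·Ψ dx = 0.68963, so ⟨x²⟩ = 0.68963 / 1.6303.
⟨x²⟩ = 0.42301.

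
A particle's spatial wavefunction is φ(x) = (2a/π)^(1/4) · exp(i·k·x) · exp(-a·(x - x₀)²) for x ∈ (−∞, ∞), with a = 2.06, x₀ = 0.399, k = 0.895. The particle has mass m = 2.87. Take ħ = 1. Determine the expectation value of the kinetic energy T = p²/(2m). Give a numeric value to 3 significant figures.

T = −(ħ²/2m) d²/dx², so ⟨T⟩ = −(ħ²/2m) ∫ φ*·φ'' dx; with m = 2.87.
Gaussian moments (u = x − x₀): ∫u^(2j)·e^(−2au²) du = (2j−1)!!/(4a)^j · √(π/(2a)), odd powers integrate to 0; here √(π/(2a)) = 0.87323. Derivatives: φ′ = (ik − 2au)·φ, φ″ = ((ik − 2au)² − 2a)·φ; the odd-in-u pieces drop out.
⟨T⟩ = 0.49844.

0.498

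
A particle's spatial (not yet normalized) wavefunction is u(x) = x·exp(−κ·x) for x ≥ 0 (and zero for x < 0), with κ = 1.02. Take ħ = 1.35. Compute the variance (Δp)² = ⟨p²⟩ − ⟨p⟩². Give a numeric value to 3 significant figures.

Compute ⟨p⟩ and ⟨p²⟩ separately; (Δp)² = ⟨p²⟩ − ⟨p⟩².
Differentiate x·exp(−κ·x) with the product rule; every integrand then reduces to terms xʲ·e^(−2κx) on [0, ∞), with ∫₀^∞ xʲ·e^(−2κx) dx = j!/(2κ)^(j+1).
Normalization: ∫|u|² dx = 0.23558.
⟨p⟩ = 0.0000 and ⟨p²⟩ = 1.8961.
(Δp)² = 1.8961 − (0.0000)² = 1.8961.

1.90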